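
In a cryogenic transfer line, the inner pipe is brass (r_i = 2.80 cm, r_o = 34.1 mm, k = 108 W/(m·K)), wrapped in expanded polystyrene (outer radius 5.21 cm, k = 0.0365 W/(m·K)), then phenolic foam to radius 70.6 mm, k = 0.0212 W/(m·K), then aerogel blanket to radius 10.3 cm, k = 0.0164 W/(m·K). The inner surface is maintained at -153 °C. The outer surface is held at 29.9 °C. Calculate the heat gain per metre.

Q' = 23.5 W/m

Series thermal resistances, inner to outer:
  R'_brass = ln(0.0341/0.0280)/(2πk) = 0.1971/(2π·108) = 2.904×10^-4 m·K/W
  R'_expanded polystyrene = ln(0.0521/0.0341)/(2πk) = 0.4239/(2π·0.0365) = 1.848 m·K/W
  R'_phenolic foam = ln(0.0706/0.0521)/(2πk) = 0.3039/(2π·0.0212) = 2.281 m·K/W
  R'_aerogel blanket = ln(0.103/0.0706)/(2πk) = 0.3777/(2π·0.0164) = 3.665 m·K/W
ΣR = 2.904×10^-4 + 1.848 + 2.281 + 3.665 = 7.794 m·K/W
Q' = ΔT/ΣR = (-153 °C − 29.9 °C)/7.794 = -23.5 W/m
(Negative Q' ⇒ heat flows inward; heat gain = 23.5 W/m.)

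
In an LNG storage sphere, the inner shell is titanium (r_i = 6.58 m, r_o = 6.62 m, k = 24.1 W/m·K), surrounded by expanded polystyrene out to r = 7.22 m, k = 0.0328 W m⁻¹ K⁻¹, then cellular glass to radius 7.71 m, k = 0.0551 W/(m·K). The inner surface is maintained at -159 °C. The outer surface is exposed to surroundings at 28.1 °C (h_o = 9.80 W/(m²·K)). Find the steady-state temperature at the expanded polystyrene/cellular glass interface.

T = -27.4 °C

Resistance network (inner→outer):
  R_titanium = (1/6.58 − 1/6.62)/(4πk) = 9.183×10^-4/(4π·24.1) = 3.032×10^-6 K/W
  R_expanded polystyrene = (1/6.62 − 1/7.22)/(4πk) = 0.01255/(4π·0.0328) = 0.03046 K/W
  R_cellular glass = (1/7.22 − 1/7.71)/(4πk) = 0.008802/(4π·0.0551) = 0.01271 K/W
  R_conv,out = 1/(4πr²h) = 1/(4π·7.71²·9.80) = 1.366×10^-4 K/W
ΣR = 3.032×10^-6 + 0.03046 + 0.01271 + 1.366×10^-4 = 0.04331 K/W
Q = ΔT/ΣR = (-159 °C − 28.1 °C)/0.04331 = -4320 W
From the inner boundary to the expanded polystyrene/cellular glass interface, ΣR_partial = 0.03046 K/W.
T_interface = T_in − Q·ΣR_partial = -159 °C − (-4320)(0.03046) = -27.4 °C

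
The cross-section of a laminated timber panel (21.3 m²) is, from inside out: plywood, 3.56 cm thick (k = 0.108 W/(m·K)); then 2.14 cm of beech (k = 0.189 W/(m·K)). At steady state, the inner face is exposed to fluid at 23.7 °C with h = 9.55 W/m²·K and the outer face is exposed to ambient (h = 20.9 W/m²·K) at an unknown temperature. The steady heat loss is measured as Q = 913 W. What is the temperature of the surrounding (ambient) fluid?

T_out = -1.82 °C

Sum the resistances:
  R_conv,in = 1/(hA) = 1/(9.55·21.3) = 0.004916 K/W
  R_plywood = L/(kA) = 0.0356/(0.108·21.3) = 0.01548 K/W
  R_beech = L/(kA) = 0.0214/(0.189·21.3) = 0.005316 K/W
  R_conv,out = 1/(hA) = 1/(20.9·21.3) = 0.002246 K/W
ΣR = 0.02795 K/W
ΔT = Q·ΣR = 913 × 0.02795 = 25.52 K
Heat flows outward, so T_out = T_in − ΔT = 23.7 − 25.52 = -1.82 °C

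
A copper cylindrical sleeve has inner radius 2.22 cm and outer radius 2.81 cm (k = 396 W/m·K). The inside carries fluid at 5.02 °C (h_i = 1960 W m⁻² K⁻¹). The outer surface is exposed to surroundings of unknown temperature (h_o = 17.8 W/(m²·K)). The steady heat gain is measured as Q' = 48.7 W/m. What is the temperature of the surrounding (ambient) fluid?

T_out = 20.7 °C

Series resistances:
  R'_conv,in = 1/(2πr h) = 1/(2π·0.0222·1960) = 0.003658 m·K/W
  R'_copper = ln(0.0281/0.0222)/(2πk) = 0.2357/(2π·396) = 9.472×10^-5 m·K/W
  R'_conv,out = 1/(2πr h) = 1/(2π·0.0281·17.8) = 0.3182 m·K/W
ΣR = 0.3219 m·K/W
ΔT = Q'·ΣR = 48.7 × 0.3219 = 15.68 K
Heat flows inward, so T_out = T_in + ΔT = 5.02 + 15.68 = 20.7 °C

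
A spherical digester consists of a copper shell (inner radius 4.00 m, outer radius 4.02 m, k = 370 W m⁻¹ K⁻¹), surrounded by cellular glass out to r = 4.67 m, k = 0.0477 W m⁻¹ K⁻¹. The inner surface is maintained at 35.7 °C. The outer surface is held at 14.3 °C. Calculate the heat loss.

Q = 370 W

Treat each layer as a resistance in series:
  R_copper = (1/4.00 − 1/4.02)/(4πk) = 0.001244/(4π·370) = 2.675×10^-7 K/W
  R_cellular glass = (1/4.02 − 1/4.67)/(4πk) = 0.03462/(4π·0.0477) = 0.05776 K/W
ΣR = 2.675×10^-7 + 0.05776 = 0.05776 K/W
Q = ΔT/ΣR = (35.7 °C − 14.3 °C)/0.05776 = 370 W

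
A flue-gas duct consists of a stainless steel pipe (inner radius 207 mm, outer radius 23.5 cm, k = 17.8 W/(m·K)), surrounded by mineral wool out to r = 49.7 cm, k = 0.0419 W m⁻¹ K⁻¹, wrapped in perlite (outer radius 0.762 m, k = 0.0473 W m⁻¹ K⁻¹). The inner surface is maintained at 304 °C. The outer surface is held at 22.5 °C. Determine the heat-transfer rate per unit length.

Resistance network (inner→outer):
  R'_stainless steel = ln(0.235/0.207)/(2πk) = 0.1269/(2π·17.8) = 0.001134 m·K/W
  R'_mineral wool = ln(0.497/0.235)/(2πk) = 0.7490/(2π·0.0419) = 2.845 m·K/W
  R'_perlite = ln(0.762/0.497)/(2πk) = 0.4274/(2π·0.0473) = 1.438 m·K/W
ΣR = 0.001134 + 2.845 + 1.438 = 4.284 m·K/W
Q' = ΔT/ΣR = (304 °C − 22.5 °C)/4.284 = 65.7 W/m

Q' = 65.7 W/m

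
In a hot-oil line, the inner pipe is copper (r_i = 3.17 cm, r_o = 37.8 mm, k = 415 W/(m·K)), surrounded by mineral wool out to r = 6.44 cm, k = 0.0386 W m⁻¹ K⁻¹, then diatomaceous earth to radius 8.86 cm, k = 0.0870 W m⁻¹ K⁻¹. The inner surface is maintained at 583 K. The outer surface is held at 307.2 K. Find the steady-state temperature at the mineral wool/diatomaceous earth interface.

T = 365.1 K

Resistance network (inner→outer):
  R'_copper = ln(0.0378/0.0317)/(2πk) = 0.1760/(2π·415) = 6.749×10^-5 m·K/W
  R'_mineral wool = ln(0.0644/0.0378)/(2πk) = 0.5328/(2π·0.0386) = 2.197 m·K/W
  R'_diatomaceous earth = ln(0.0886/0.0644)/(2πk) = 0.3190/(2π·0.0870) = 0.5836 m·K/W
ΣR = 6.749×10^-5 + 2.197 + 0.5836 = 2.781 m·K/W
Q' = ΔT/ΣR = (583 K − 307.2 K)/2.781 = 99.17 W/m
From the inner boundary to the mineral wool/diatomaceous earth interface, ΣR_partial = 2.197 m·K/W.
T_interface = T_in − Q'·ΣR_partial = 583 K − (99.17)(2.197) = 365.1 K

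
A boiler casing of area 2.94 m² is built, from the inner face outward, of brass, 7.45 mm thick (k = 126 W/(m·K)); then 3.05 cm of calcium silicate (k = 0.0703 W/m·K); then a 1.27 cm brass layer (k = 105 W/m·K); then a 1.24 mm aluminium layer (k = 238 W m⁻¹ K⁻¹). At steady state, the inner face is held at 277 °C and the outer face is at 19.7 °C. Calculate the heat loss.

Resistance network (inner→outer):
  R_brass = L/(kA) = 0.00745/(126·2.94) = 2.011×10^-5 K/W
  R_calcium silicate = L/(kA) = 0.0305/(0.0703·2.94) = 0.1476 K/W
  R_brass = L/(kA) = 0.0127/(105·2.94) = 4.114×10^-5 K/W
  R_aluminium = L/(kA) = 0.00124/(238·2.94) = 1.772×10^-6 K/W
ΣR = 2.011×10^-5 + 0.1476 + 4.114×10^-5 + 1.772×10^-6 = 0.1477 K/W
Q = ΔT/ΣR = (277 °C − 19.7 °C)/0.1477 = 1740 W

Q = 1740 W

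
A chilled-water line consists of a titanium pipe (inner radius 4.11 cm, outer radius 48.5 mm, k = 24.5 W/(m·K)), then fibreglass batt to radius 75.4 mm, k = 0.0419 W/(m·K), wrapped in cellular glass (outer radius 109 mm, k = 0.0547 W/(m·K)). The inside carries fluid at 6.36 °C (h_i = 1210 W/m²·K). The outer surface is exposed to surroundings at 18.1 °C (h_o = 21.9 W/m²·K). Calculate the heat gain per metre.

Resistance network (inner→outer):
  R'_conv,in = 1/(2πr h) = 1/(2π·0.0411·1210) = 0.003200 m·K/W
  R'_titanium = ln(0.0485/0.0411)/(2πk) = 0.1656/(2π·24.5) = 0.001075 m·K/W
  R'_fibreglass batt = ln(0.0754/0.0485)/(2πk) = 0.4412/(2π·0.0419) = 1.676 m·K/W
  R'_cellular glass = ln(0.109/0.0754)/(2πk) = 0.3685/(2π·0.0547) = 1.072 m·K/W
  R'_conv,out = 1/(2πr h) = 1/(2π·0.109·21.9) = 0.06667 m·K/W
ΣR = 0.003200 + 0.001075 + 1.676 + 1.072 + 0.06667 = 2.819 m·K/W
Q' = ΔT/ΣR = (6.36 °C − 18.1 °C)/2.819 = -4.16 W/m
(Negative Q' ⇒ heat flows inward; heat gain = 4.16 W/m.)

Q' = 4.16 W/m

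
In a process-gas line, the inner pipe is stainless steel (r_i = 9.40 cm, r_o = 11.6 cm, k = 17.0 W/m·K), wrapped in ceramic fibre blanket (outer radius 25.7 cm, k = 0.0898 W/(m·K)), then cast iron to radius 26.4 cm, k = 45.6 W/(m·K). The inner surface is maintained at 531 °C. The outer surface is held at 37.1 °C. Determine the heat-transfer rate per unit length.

Resistance network (inner→outer):
  R'_stainless steel = ln(0.116/0.0940)/(2πk) = 0.2103/(2π·17.0) = 0.001969 m·K/W
  R'_ceramic fibre blanket = ln(0.257/0.116)/(2πk) = 0.7955/(2π·0.0898) = 1.410 m·K/W
  R'_cast iron = ln(0.264/0.257)/(2πk) = 0.02687/(2π·45.6) = 9.379×10^-5 m·K/W
ΣR = 0.001969 + 1.410 + 9.379×10^-5 = 1.412 m·K/W
Q' = ΔT/ΣR = (531 °C − 37.1 °C)/1.412 = 350 W/m

Q' = 350 W/m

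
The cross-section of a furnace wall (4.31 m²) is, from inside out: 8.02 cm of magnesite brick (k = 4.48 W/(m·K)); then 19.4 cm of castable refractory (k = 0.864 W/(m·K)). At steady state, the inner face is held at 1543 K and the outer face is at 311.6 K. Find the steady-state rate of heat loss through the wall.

Treat each layer as a resistance in series:
  R_magnesite brick = L/(kA) = 0.0802/(4.48·4.31) = 0.004154 K/W
  R_castable refractory = L/(kA) = 0.194/(0.864·4.31) = 0.05210 K/W
ΣR = 0.004154 + 0.05210 = 0.05625 K/W
Q = ΔT/ΣR = (1543 K − 311.6 K)/0.05625 = 21900 W

Q = 21900 W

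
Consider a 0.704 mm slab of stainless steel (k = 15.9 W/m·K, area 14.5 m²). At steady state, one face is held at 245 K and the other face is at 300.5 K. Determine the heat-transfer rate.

Q = kA·ΔT/L = 15.9 × 14.5 × |245 K − 300.5 K| / 7.04×10^-4 = 1.82×10^7 W

Q = 1.82×10^7 W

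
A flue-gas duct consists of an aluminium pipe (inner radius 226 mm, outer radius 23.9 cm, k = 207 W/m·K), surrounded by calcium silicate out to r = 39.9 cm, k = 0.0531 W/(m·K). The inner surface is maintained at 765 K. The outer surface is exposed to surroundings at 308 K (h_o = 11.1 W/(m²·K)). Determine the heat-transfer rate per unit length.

Q' = 291 W/m

Treat each layer as a resistance in series:
  R'_aluminium = ln(0.239/0.226)/(2πk) = 0.05593/(2π·207) = 4.300×10^-5 m·K/W
  R'_calcium silicate = ln(0.399/0.239)/(2πk) = 0.5125/(2π·0.0531) = 1.536 m·K/W
  R'_conv,out = 1/(2πr h) = 1/(2π·0.399·11.1) = 0.03594 m·K/W
ΣR = 4.300×10^-5 + 1.536 + 0.03594 = 1.572 m·K/W
Q' = ΔT/ΣR = (765 K − 308 K)/1.572 = 291 W/m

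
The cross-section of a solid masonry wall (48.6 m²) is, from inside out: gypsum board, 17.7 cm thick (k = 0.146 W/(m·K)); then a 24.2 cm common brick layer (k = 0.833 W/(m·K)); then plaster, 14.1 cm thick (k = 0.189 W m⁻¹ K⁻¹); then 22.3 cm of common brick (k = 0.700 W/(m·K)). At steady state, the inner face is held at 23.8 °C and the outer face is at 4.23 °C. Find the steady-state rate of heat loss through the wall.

Q = 370 W

Treat each layer as a resistance in series:
  R_gypsum board = L/(kA) = 0.177/(0.146·48.6) = 0.02495 K/W
  R_common brick = L/(kA) = 0.242/(0.833·48.6) = 0.005978 K/W
  R_plaster = L/(kA) = 0.141/(0.189·48.6) = 0.01535 K/W
  R_common brick = L/(kA) = 0.223/(0.700·48.6) = 0.006555 K/W
ΣR = 0.02495 + 0.005978 + 0.01535 + 0.006555 = 0.05283 K/W
Q = ΔT/ΣR = (23.8 °C − 4.23 °C)/0.05283 = 370 W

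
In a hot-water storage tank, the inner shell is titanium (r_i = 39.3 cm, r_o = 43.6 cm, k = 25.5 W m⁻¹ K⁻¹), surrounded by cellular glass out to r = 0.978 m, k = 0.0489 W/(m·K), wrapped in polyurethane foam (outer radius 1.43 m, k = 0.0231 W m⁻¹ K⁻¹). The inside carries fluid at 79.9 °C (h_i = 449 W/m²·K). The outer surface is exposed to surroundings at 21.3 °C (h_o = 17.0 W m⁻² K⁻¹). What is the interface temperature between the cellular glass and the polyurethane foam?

T = 41.8 °C

Resistance network (inner→outer):
  R_conv,in = 1/(4πr²h) = 1/(4π·0.393²·449) = 0.001148 K/W
  R_titanium = (1/0.393 − 1/0.436)/(4πk) = 0.2510/(4π·25.5) = 7.831×10^-4 K/W
  R_cellular glass = (1/0.436 − 1/0.978)/(4πk) = 1.271/(4π·0.0489) = 2.068 K/W
  R_polyurethane foam = (1/0.978 − 1/1.43)/(4πk) = 0.3232/(4π·0.0231) = 1.113 K/W
  R_conv,out = 1/(4πr²h) = 1/(4π·1.43²·17.0) = 0.002289 K/W
ΣR = 0.001148 + 7.831×10^-4 + 2.068 + 1.113 + 0.002289 = 3.185 K/W
Q = ΔT/ΣR = (79.9 °C − 21.3 °C)/3.185 = 18.40 W
From the inner boundary to the cellular glass/polyurethane foam interface, ΣR_partial = 2.070 K/W.
T_interface = T_in − Q·ΣR_partial = 79.9 °C − (18.40)(2.070) = 41.8 °C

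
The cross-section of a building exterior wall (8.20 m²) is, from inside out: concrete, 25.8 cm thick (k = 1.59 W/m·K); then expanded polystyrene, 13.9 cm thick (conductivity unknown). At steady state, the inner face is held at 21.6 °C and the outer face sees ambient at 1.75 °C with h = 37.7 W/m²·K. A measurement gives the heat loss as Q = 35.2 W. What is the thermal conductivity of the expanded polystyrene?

k = 0.0313 W/m·K

ΣR = ΔT/Q = |21.6 − 1.75|/35.2 = 0.5639 K/W
Known resistances:
  R_concrete = L/(kA) = 0.258/(1.59·8.20) = 0.01979 K/W
  R_conv,out = 1/(hA) = 1/(37.7·8.20) = 0.003235 K/W
R_expanded polystyrene = ΣR − ΣR_known = 0.5639 − 0.02302 = 0.5409 K/W
L/(kA) = 0.5409 ⇒ k = 0.139/(0.5409·8.20) = 0.0313 W/m·K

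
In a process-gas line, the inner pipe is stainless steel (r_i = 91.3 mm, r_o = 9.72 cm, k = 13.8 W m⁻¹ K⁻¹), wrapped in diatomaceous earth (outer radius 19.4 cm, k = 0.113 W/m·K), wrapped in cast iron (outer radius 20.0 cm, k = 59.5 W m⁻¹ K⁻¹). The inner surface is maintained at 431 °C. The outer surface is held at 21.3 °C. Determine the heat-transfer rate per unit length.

Q' = 421 W/m

Series thermal resistances, inner to outer:
  R'_stainless steel = ln(0.0972/0.0913)/(2πk) = 0.06262/(2π·13.8) = 7.222×10^-4 m·K/W
  R'_diatomaceous earth = ln(0.194/0.0972)/(2πk) = 0.6911/(2π·0.113) = 0.9734 m·K/W
  R'_cast iron = ln(0.200/0.194)/(2πk) = 0.03046/(2π·59.5) = 8.147×10^-5 m·K/W
ΣR = 7.222×10^-4 + 0.9734 + 8.147×10^-5 = 0.9742 m·K/W
Q' = ΔT/ΣR = (431 °C − 21.3 °C)/0.9742 = 421 W/m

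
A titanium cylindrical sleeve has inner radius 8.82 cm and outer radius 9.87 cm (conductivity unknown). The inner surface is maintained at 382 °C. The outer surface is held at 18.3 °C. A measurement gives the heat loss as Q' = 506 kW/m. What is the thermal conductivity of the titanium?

ΣR = ΔT/Q' = |382 − 18.3|/5.06×10^5 = 7.188×10^-4 m·K/W
ln(r₂/r₁)/(2πk) = 7.188×10^-4 ⇒ k = 0.1125/(2π·7.188×10^-4) = 24.9 W/m·K

k = 24.9 W/m·K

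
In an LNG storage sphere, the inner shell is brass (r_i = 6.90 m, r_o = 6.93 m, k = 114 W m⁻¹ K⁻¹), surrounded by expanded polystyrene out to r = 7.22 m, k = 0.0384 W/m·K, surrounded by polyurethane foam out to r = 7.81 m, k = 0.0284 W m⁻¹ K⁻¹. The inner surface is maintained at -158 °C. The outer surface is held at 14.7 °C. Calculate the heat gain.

Treat each layer as a resistance in series:
  R_brass = (1/6.90 − 1/6.93)/(4πk) = 6.274×10^-4/(4π·114) = 4.379×10^-7 K/W
  R_expanded polystyrene = (1/6.93 − 1/7.22)/(4πk) = 0.005796/(4π·0.0384) = 0.01201 K/W
  R_polyurethane foam = (1/7.22 − 1/7.81)/(4πk) = 0.01046/(4π·0.0284) = 0.02932 K/W
ΣR = 4.379×10^-7 + 0.01201 + 0.02932 = 0.04133 K/W
Q = ΔT/ΣR = (-158 °C − 14.7 °C)/0.04133 = -4180 W
(Negative Q ⇒ heat flows inward; heat gain = 4180 W.)

Q = 4180 W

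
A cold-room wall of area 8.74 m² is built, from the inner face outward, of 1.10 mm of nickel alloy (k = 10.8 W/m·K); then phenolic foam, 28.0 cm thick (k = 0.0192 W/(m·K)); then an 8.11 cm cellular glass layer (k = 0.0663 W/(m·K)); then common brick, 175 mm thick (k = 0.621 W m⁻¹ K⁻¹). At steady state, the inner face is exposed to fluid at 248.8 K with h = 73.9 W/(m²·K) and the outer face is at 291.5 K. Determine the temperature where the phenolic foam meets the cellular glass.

T = 287.5 K

Resistance network (inner→outer):
  R_conv,in = 1/(hA) = 1/(73.9·8.74) = 0.001548 K/W
  R_nickel alloy = L/(kA) = 0.00110/(10.8·8.74) = 1.165×10^-5 K/W
  R_phenolic foam = L/(kA) = 0.280/(0.0192·8.74) = 1.669 K/W
  R_cellular glass = L/(kA) = 0.0811/(0.0663·8.74) = 0.1400 K/W
  R_common brick = L/(kA) = 0.175/(0.621·8.74) = 0.03224 K/W
ΣR = 0.001548 + 1.165×10^-5 + 1.669 + 0.1400 + 0.03224 = 1.843 K/W
Q = ΔT/ΣR = (248.8 K − 291.5 K)/1.843 = -23.17 W
From the inner boundary to the phenolic foam/cellular glass interface, ΣR_partial = 1.671 K/W.
T_interface = T_in − Q·ΣR_partial = 248.8 K − (-23.17)(1.671) = 287.5 K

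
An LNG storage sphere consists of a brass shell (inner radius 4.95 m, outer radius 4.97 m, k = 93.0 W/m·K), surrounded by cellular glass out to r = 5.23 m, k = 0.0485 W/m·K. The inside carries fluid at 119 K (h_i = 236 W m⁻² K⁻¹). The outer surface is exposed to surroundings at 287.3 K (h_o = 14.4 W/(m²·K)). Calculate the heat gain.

Q = 10.1 kW

Series thermal resistances, inner to outer:
  R_conv,in = 1/(4πr²h) = 1/(4π·4.95²·236) = 1.376×10^-5 K/W
  R_brass = (1/4.95 − 1/4.97)/(4πk) = 8.130×10^-4/(4π·93.0) = 6.956×10^-7 K/W
  R_cellular glass = (1/4.97 − 1/5.23)/(4πk) = 0.01000/(4π·0.0485) = 0.01641 K/W
  R_conv,out = 1/(4πr²h) = 1/(4π·5.23²·14.4) = 2.020×10^-4 K/W
ΣR = 1.376×10^-5 + 6.956×10^-7 + 0.01641 + 2.020×10^-4 = 0.01663 K/W
Q = ΔT/ΣR = (119 K − 287.3 K)/0.01663 = -10100 W
(Negative Q ⇒ heat flows inward; heat gain = 10100 W.)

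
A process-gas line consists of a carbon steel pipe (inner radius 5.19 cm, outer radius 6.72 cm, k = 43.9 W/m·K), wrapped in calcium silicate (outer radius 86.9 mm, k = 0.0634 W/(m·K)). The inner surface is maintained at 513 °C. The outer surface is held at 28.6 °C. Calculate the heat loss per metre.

Q' = 749 W/m

Series thermal resistances, inner to outer:
  R'_carbon steel = ln(0.0672/0.0519)/(2πk) = 0.2584/(2π·43.9) = 9.366×10^-4 m·K/W
  R'_calcium silicate = ln(0.0869/0.0672)/(2πk) = 0.2571/(2π·0.0634) = 0.6454 m·K/W
ΣR = 9.366×10^-4 + 0.6454 = 0.6463 m·K/W
Q' = ΔT/ΣR = (513 °C − 28.6 °C)/0.6463 = 749 W/m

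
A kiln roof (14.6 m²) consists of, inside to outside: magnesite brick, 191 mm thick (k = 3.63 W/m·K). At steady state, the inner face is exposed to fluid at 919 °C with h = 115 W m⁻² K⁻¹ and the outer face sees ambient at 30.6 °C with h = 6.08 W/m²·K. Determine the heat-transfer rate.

Q = 57.4 kW

Series thermal resistances, inner to outer:
  R_conv,in = 1/(hA) = 1/(115·14.6) = 5.956×10^-4 K/W
  R_magnesite brick = L/(kA) = 0.191/(3.63·14.6) = 0.003604 K/W
  R_conv,out = 1/(hA) = 1/(6.08·14.6) = 0.01127 K/W
ΣR = 5.956×10^-4 + 0.003604 + 0.01127 = 0.01547 K/W
Q = ΔT/ΣR = (919 °C − 30.6 °C)/0.01547 = 57400 W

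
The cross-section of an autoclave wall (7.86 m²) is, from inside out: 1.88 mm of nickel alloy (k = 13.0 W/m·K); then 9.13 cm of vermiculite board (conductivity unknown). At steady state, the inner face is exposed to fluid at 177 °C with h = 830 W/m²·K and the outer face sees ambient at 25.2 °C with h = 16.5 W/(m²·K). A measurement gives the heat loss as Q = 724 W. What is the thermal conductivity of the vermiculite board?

ΣR = ΔT/Q = |177 − 25.2|/724 = 0.2097 K/W
Known resistances:
  R_conv,in = 1/(hA) = 1/(830·7.86) = 1.533×10^-4 K/W
  R_nickel alloy = L/(kA) = 0.00188/(13.0·7.86) = 1.840×10^-5 K/W
  R_conv,out = 1/(hA) = 1/(16.5·7.86) = 0.007711 K/W
R_vermiculite board = ΣR − ΣR_known = 0.2097 − 0.007883 = 0.2018 K/W
L/(kA) = 0.2018 ⇒ k = 0.0913/(0.2018·7.86) = 0.0576 W/m·K

k = 0.0576 W/m·K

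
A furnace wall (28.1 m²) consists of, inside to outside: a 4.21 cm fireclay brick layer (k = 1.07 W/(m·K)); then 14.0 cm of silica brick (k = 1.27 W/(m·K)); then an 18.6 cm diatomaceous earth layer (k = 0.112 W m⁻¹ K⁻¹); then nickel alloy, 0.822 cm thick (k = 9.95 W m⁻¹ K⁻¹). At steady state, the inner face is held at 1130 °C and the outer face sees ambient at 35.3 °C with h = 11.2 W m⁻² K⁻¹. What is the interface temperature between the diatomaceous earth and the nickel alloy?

T = 87 °C

Series thermal resistances, inner to outer:
  R_fireclay brick = L/(kA) = 0.0421/(1.07·28.1) = 0.001400 K/W
  R_silica brick = L/(kA) = 0.140/(1.27·28.1) = 0.003923 K/W
  R_diatomaceous earth = L/(kA) = 0.186/(0.112·28.1) = 0.05910 K/W
  R_nickel alloy = L/(kA) = 0.00822/(9.95·28.1) = 2.940×10^-5 K/W
  R_conv,out = 1/(hA) = 1/(11.2·28.1) = 0.003177 K/W
ΣR = 0.001400 + 0.003923 + 0.05910 + 2.940×10^-5 + 0.003177 = 0.06763 K/W
Q = ΔT/ΣR = (1130 °C − 35.3 °C)/0.06763 = 16190 W
From the inner boundary to the diatomaceous earth/nickel alloy interface, ΣR_partial = 0.06442 K/W.
T_interface = T_in − Q·ΣR_partial = 1130 °C − (16190)(0.06442) = 87 °C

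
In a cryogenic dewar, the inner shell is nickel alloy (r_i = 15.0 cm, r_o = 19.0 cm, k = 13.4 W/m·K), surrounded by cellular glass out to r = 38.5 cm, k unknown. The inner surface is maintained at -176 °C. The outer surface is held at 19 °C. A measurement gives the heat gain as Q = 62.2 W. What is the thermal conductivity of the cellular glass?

ΣR = ΔT/Q = |-176 − 19|/62.2 = 3.135 K/W
Known resistances:
  R_nickel alloy = (1/0.150 − 1/0.190)/(4πk) = 1.404/(4π·13.4) = 0.008335 K/W
R_cellular glass = ΣR − ΣR_known = 3.135 − 0.008335 = 3.127 K/W
(1/r₁−1/r₂)/(4πk) = 3.127 ⇒ k = 2.666/(4π·3.127) = 0.0678 W/m·K

k = 0.0678 W/m·K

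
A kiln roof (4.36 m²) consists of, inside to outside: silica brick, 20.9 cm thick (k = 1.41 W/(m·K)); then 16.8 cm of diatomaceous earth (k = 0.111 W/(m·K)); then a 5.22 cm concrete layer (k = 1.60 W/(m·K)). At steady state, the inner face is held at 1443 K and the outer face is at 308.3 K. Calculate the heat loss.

Treat each layer as a resistance in series:
  R_silica brick = L/(kA) = 0.209/(1.41·4.36) = 0.03400 K/W
  R_diatomaceous earth = L/(kA) = 0.168/(0.111·4.36) = 0.3471 K/W
  R_concrete = L/(kA) = 0.0522/(1.60·4.36) = 0.007483 K/W
ΣR = 0.03400 + 0.3471 + 0.007483 = 0.3886 K/W
Q = ΔT/ΣR = (1443 K − 308.3 K)/0.3886 = 2920 W

Q = 2920 W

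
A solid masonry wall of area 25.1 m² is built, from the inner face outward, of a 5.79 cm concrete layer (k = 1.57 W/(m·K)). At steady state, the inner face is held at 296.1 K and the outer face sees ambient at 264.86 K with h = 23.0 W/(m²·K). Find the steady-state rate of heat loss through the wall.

Series thermal resistances, inner to outer:
  R_concrete = L/(kA) = 0.0579/(1.57·25.1) = 0.001469 K/W
  R_conv,out = 1/(hA) = 1/(23.0·25.1) = 0.001732 K/W
ΣR = 0.001469 + 0.001732 = 0.003201 K/W
Q = ΔT/ΣR = (296.1 K − 264.86 K)/0.003201 = 9760 W

Q = 9.76 kW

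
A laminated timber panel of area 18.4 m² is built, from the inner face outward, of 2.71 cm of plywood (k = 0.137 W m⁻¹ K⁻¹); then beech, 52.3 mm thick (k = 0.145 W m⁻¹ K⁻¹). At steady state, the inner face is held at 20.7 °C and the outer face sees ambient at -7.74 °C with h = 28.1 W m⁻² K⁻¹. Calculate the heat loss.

Series thermal resistances, inner to outer:
  R_plywood = L/(kA) = 0.0271/(0.137·18.4) = 0.01075 K/W
  R_beech = L/(kA) = 0.0523/(0.145·18.4) = 0.01960 K/W
  R_conv,out = 1/(hA) = 1/(28.1·18.4) = 0.001934 K/W
ΣR = 0.01075 + 0.01960 + 0.001934 = 0.03228 K/W
Q = ΔT/ΣR = (20.7 °C − -7.74 °C)/0.03228 = 881 W

Q = 881 W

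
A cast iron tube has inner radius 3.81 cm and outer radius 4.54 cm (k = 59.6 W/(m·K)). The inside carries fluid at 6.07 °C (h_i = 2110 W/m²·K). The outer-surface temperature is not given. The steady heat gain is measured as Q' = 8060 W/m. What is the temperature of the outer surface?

T_out = 25.8 °C

Sum the resistances:
  R'_conv,in = 1/(2πr h) = 1/(2π·0.0381·2110) = 0.001980 m·K/W
  R'_cast iron = ln(0.0454/0.0381)/(2πk) = 0.1753/(2π·59.6) = 4.681×10^-4 m·K/W
ΣR = 0.002448 m·K/W
ΔT = Q'·ΣR = 8060 × 0.002448 = 19.73 K
Heat flows inward, so T_out = T_in + ΔT = 6.07 + 19.73 = 25.8 °C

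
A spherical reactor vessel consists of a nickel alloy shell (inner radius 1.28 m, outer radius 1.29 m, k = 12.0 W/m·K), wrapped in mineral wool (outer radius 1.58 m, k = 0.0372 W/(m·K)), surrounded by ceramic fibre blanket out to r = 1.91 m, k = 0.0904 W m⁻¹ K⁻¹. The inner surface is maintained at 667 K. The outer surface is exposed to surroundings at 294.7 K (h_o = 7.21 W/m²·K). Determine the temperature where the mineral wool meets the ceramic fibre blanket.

T = 386 K

Series thermal resistances, inner to outer:
  R_nickel alloy = (1/1.28 − 1/1.29)/(4πk) = 0.006056/(4π·12.0) = 4.016×10^-5 K/W
  R_mineral wool = (1/1.29 − 1/1.58)/(4πk) = 0.1423/(4π·0.0372) = 0.3044 K/W
  R_ceramic fibre blanket = (1/1.58 − 1/1.91)/(4πk) = 0.1094/(4π·0.0904) = 0.09626 K/W
  R_conv,out = 1/(4πr²h) = 1/(4π·1.91²·7.21) = 0.003025 K/W
ΣR = 4.016×10^-5 + 0.3044 + 0.09626 + 0.003025 = 0.4037 K/W
Q = ΔT/ΣR = (667 K − 294.7 K)/0.4037 = 922.2 W
From the inner boundary to the mineral wool/ceramic fibre blanket interface, ΣR_partial = 0.3044 K/W.
T_interface = T_in − Q·ΣR_partial = 667 K − (922.2)(0.3044) = 386 K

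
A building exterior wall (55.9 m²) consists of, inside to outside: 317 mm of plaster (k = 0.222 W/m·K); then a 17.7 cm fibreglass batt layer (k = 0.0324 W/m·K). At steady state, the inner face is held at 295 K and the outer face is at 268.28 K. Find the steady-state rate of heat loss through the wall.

Treat each layer as a resistance in series:
  R_plaster = L/(kA) = 0.317/(0.222·55.9) = 0.02554 K/W
  R_fibreglass batt = L/(kA) = 0.177/(0.0324·55.9) = 0.09773 K/W
ΣR = 0.02554 + 0.09773 = 0.1233 K/W
Q = ΔT/ΣR = (295 K − 268.28 K)/0.1233 = 217 W

Q = 217 W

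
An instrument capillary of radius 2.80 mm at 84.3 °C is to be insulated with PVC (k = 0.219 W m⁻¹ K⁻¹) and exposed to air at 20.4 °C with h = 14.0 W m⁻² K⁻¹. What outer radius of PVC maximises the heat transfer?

r_cr = 1.56 cm

For a cylinder, r_cr = k_ins/h = 0.219/14.0 = 0.0156 m = 1.56 cm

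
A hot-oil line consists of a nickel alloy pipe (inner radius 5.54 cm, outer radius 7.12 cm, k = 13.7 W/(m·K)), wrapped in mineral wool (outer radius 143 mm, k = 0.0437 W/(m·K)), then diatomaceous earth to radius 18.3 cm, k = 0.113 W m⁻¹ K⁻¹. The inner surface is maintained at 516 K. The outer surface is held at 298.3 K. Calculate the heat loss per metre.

Series thermal resistances, inner to outer:
  R'_nickel alloy = ln(0.0712/0.0554)/(2πk) = 0.2509/(2π·13.7) = 0.002915 m·K/W
  R'_mineral wool = ln(0.143/0.0712)/(2πk) = 0.6974/(2π·0.0437) = 2.540 m·K/W
  R'_diatomaceous earth = ln(0.183/0.143)/(2πk) = 0.2466/(2π·0.113) = 0.3474 m·K/W
ΣR = 0.002915 + 2.540 + 0.3474 = 2.890 m·K/W
Q' = ΔT/ΣR = (516 K − 298.3 K)/2.890 = 75.3 W/m

Q' = 75.3 W/m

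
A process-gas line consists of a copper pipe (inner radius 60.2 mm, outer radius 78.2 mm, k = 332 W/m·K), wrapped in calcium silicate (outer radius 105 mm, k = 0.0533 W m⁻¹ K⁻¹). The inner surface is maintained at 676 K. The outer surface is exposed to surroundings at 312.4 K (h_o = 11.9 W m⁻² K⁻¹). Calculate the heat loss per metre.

Series thermal resistances, inner to outer:
  R'_copper = ln(0.0782/0.0602)/(2πk) = 0.2616/(2π·332) = 1.254×10^-4 m·K/W
  R'_calcium silicate = ln(0.105/0.0782)/(2πk) = 0.2947/(2π·0.0533) = 0.8800 m·K/W
  R'_conv,out = 1/(2πr h) = 1/(2π·0.105·11.9) = 0.1274 m·K/W
ΣR = 1.254×10^-4 + 0.8800 + 0.1274 = 1.008 m·K/W
Q' = ΔT/ΣR = (676 K − 312.4 K)/1.008 = 361 W/m

Q' = 361 W/m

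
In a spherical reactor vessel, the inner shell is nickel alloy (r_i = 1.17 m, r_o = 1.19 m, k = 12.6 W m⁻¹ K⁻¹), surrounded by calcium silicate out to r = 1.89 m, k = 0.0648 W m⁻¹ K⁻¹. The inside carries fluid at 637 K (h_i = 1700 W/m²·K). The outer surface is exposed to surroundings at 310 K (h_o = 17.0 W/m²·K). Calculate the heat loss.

Resistance network (inner→outer):
  R_conv,in = 1/(4πr²h) = 1/(4π·1.17²·1700) = 3.420×10^-5 K/W
  R_nickel alloy = (1/1.17 − 1/1.19)/(4πk) = 0.01436/(4π·12.6) = 9.072×10^-5 K/W
  R_calcium silicate = (1/1.19 − 1/1.89)/(4πk) = 0.3112/(4π·0.0648) = 0.3822 K/W
  R_conv,out = 1/(4πr²h) = 1/(4π·1.89²·17.0) = 0.001310 K/W
ΣR = 3.420×10^-5 + 9.072×10^-5 + 0.3822 + 0.001310 = 0.3836 K/W
Q = ΔT/ΣR = (637 K − 310 K)/0.3836 = 852 W

Q = 852 W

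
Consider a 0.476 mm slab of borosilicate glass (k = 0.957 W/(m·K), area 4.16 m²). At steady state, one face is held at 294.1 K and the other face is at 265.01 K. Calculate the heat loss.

Q = 243 kW

Q = kA·ΔT/L = 0.957 × 4.16 × |294.1 K − 265.01 K| / 4.76×10^-4 = 2.43×10^5 W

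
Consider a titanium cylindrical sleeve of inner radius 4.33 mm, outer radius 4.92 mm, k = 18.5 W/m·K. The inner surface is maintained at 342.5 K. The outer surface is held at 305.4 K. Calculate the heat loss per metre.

Q' = 2πk·ΔT/ln(r₂/r₁) = 2π × 18.5 × 37.1 / ln(0.00492/0.00433) = 33800 W/m

Q' = 33.8 kW/m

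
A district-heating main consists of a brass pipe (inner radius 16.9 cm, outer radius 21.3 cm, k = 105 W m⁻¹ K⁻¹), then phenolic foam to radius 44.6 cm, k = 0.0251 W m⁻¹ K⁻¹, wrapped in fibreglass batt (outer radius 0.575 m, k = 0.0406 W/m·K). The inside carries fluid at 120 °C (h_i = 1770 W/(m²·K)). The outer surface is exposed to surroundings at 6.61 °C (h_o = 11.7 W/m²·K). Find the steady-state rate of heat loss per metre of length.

Q' = 19.9 W/m

Series thermal resistances, inner to outer:
  R'_conv,in = 1/(2πr h) = 1/(2π·0.169·1770) = 5.321×10^-4 m·K/W
  R'_brass = ln(0.213/0.169)/(2πk) = 0.2314/(2π·105) = 3.507×10^-4 m·K/W
  R'_phenolic foam = ln(0.446/0.213)/(2πk) = 0.7390/(2π·0.0251) = 4.686 m·K/W
  R'_fibreglass batt = ln(0.575/0.446)/(2πk) = 0.2541/(2π·0.0406) = 0.9959 m·K/W
  R'_conv,out = 1/(2πr h) = 1/(2π·0.575·11.7) = 0.02366 m·K/W
ΣR = 5.321×10^-4 + 3.507×10^-4 + 4.686 + 0.9959 + 0.02366 = 5.706 m·K/W
Q' = ΔT/ΣR = (120 °C − 6.61 °C)/5.706 = 19.9 W/m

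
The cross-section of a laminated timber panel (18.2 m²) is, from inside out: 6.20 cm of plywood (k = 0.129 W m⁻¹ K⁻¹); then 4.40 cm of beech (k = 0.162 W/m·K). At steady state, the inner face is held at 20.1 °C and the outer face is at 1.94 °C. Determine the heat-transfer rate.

Q = 439 W

Series thermal resistances, inner to outer:
  R_plywood = L/(kA) = 0.0620/(0.129·18.2) = 0.02641 K/W
  R_beech = L/(kA) = 0.0440/(0.162·18.2) = 0.01492 K/W
ΣR = 0.02641 + 0.01492 = 0.04133 K/W
Q = ΔT/ΣR = (20.1 °C − 1.94 °C)/0.04133 = 439 W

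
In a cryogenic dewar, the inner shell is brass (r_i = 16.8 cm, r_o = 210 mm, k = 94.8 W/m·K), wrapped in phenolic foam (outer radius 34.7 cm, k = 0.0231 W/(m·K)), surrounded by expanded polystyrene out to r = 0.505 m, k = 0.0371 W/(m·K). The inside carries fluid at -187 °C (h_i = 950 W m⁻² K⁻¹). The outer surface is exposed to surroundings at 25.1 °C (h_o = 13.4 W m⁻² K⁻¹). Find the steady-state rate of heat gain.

Resistance network (inner→outer):
  R_conv,in = 1/(4πr²h) = 1/(4π·0.168²·950) = 0.002968 K/W
  R_brass = (1/0.168 − 1/0.210)/(4πk) = 1.190/(4π·94.8) = 9.993×10^-4 K/W
  R_phenolic foam = (1/0.210 − 1/0.347)/(4πk) = 1.880/(4π·0.0231) = 6.477 K/W
  R_expanded polystyrene = (1/0.347 − 1/0.505)/(4πk) = 0.9016/(4π·0.0371) = 1.934 K/W
  R_conv,out = 1/(4πr²h) = 1/(4π·0.505²·13.4) = 0.02329 K/W
ΣR = 0.002968 + 9.993×10^-4 + 6.477 + 1.934 + 0.02329 = 8.438 K/W
Q = ΔT/ΣR = (-187 °C − 25.1 °C)/8.438 = -25.1 W
(Negative Q ⇒ heat flows inward; heat gain = 25.1 W.)

Q = 25.1 W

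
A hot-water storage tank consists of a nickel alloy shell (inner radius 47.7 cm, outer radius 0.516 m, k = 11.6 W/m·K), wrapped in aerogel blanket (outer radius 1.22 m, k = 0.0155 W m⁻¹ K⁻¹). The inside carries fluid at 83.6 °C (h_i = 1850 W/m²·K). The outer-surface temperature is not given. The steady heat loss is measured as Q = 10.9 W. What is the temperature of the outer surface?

T_out = 21.0 °C

Sum the resistances:
  R_conv,in = 1/(4πr²h) = 1/(4π·0.477²·1850) = 1.891×10^-4 K/W
  R_nickel alloy = (1/0.477 − 1/0.516)/(4πk) = 0.1585/(4π·11.6) = 0.001087 K/W
  R_aerogel blanket = (1/0.516 − 1/1.22)/(4πk) = 1.118/(4π·0.0155) = 5.741 K/W
ΣR = 5.743 K/W
ΔT = Q·ΣR = 10.9 × 5.743 = 62.60 K
Heat flows outward, so T_out = T_in − ΔT = 83.6 − 62.60 = 21.0 °C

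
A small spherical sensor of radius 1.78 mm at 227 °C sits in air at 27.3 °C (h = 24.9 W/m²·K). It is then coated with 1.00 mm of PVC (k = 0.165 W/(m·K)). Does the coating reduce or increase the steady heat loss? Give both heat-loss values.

Critical radius for a sphere: r_cr = 2k/h = 0.0133 m = 1.33 cm.
Outer radius after coating: r₂ = 0.00178 + 0.00100 = 0.00278 m.
Since r₁ < r_cr and r₂ ≤ r_cr, the coating moves toward the maximum at r_cr — heat loss rises.
Bare: R = 1/(4πr₁²h) = 1009 K/W; Q = 199.7/1009 = 0.198 W.
Coated: R = R_cond + R_conv = 511.0 K/W; Q = 199.7/511.0 = 0.391 W.

increases: 0.198 → 0.391 W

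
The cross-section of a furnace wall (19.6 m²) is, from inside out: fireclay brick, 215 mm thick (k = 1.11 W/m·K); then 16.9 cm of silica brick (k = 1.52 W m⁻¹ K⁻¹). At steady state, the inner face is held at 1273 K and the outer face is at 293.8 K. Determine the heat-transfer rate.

Q = 63000 W

Treat each layer as a resistance in series:
  R_fireclay brick = L/(kA) = 0.215/(1.11·19.6) = 0.009882 K/W
  R_silica brick = L/(kA) = 0.169/(1.52·19.6) = 0.005673 K/W
ΣR = 0.009882 + 0.005673 = 0.01555 K/W
Q = ΔT/ΣR = (1273 K − 293.8 K)/0.01555 = 63000 W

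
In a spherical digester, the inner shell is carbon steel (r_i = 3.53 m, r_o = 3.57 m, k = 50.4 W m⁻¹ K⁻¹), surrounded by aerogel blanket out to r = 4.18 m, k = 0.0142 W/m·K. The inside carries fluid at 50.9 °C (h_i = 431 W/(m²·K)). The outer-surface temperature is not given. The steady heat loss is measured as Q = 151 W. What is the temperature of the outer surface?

T_out = 16.3 °C

Series resistances:
  R_conv,in = 1/(4πr²h) = 1/(4π·3.53²·431) = 1.482×10^-5 K/W
  R_carbon steel = (1/3.53 − 1/3.57)/(4πk) = 0.003174/(4π·50.4) = 5.012×10^-6 K/W
  R_aerogel blanket = (1/3.57 − 1/4.18)/(4πk) = 0.04088/(4π·0.0142) = 0.2291 K/W
ΣR = 0.2291 K/W
ΔT = Q·ΣR = 151 × 0.2291 = 34.59 K
Heat flows outward, so T_out = T_in − ΔT = 50.9 − 34.59 = 16.3 °C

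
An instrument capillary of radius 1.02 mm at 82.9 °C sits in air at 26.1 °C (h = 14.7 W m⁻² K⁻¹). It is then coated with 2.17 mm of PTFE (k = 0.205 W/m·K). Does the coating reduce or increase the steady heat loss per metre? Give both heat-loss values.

increases: 5.35 → 13.3 W/m

Critical radius for a cylinder: r_cr = k/h = 0.0139 m = 1.39 cm.
Outer radius after coating: r₂ = 0.00102 + 0.00217 = 0.00319 m.
Since r₁ < r_cr and r₂ ≤ r_cr, the coating moves toward the maximum at r_cr — heat loss rises.
Bare: R = 1/(2πr₁h) = 10.61 m·K/W; Q = 56.8/10.61 = 5.35 W/m.
Coated: R = R_cond + R_conv = 4.279 m·K/W; Q = 56.8/4.279 = 13.3 W/m.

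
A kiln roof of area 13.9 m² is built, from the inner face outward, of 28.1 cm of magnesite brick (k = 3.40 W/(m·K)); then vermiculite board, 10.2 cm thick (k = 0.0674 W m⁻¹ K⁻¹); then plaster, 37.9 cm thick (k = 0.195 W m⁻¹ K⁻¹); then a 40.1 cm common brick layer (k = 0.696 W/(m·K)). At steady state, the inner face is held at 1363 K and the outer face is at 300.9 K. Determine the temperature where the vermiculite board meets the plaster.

Treat each layer as a resistance in series:
  R_magnesite brick = L/(kA) = 0.281/(3.40·13.9) = 0.005946 K/W
  R_vermiculite board = L/(kA) = 0.102/(0.0674·13.9) = 0.1089 K/W
  R_plaster = L/(kA) = 0.379/(0.195·13.9) = 0.1398 K/W
  R_common brick = L/(kA) = 0.401/(0.696·13.9) = 0.04145 K/W
ΣR = 0.005946 + 0.1089 + 0.1398 + 0.04145 = 0.2961 K/W
Q = ΔT/ΣR = (1363 K − 300.9 K)/0.2961 = 3587 W
From the inner boundary to the vermiculite board/plaster interface, ΣR_partial = 0.1148 K/W.
T_interface = T_in − Q·ΣR_partial = 1363 K − (3587)(0.1148) = 951 K

T = 951 K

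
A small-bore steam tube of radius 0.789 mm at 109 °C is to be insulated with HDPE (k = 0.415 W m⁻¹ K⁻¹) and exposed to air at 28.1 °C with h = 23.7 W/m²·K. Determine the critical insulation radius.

For a cylinder, r_cr = k_ins/h = 0.415/23.7 = 0.0175 m = 1.75 cm

r_cr = 1.75 cm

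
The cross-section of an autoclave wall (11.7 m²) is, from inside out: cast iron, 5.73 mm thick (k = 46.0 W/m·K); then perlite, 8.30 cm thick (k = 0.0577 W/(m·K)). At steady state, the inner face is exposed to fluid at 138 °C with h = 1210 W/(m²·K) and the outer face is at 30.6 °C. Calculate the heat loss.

Treat each layer as a resistance in series:
  R_conv,in = 1/(hA) = 1/(1210·11.7) = 7.064×10^-5 K/W
  R_cast iron = L/(kA) = 0.00573/(46.0·11.7) = 1.065×10^-5 K/W
  R_perlite = L/(kA) = 0.0830/(0.0577·11.7) = 0.1229 K/W
ΣR = 7.064×10^-5 + 1.065×10^-5 + 0.1229 = 0.1230 K/W
Q = ΔT/ΣR = (138 °C − 30.6 °C)/0.1230 = 873 W

Q = 873 W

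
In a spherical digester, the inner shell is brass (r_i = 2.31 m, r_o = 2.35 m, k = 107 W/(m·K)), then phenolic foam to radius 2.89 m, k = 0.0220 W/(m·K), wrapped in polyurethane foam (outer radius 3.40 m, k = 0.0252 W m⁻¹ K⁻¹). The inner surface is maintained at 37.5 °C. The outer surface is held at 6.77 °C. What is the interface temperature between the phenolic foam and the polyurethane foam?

Resistance network (inner→outer):
  R_brass = (1/2.31 − 1/2.35)/(4πk) = 0.007369/(4π·107) = 5.480×10^-6 K/W
  R_phenolic foam = (1/2.35 − 1/2.89)/(4πk) = 0.07951/(4π·0.0220) = 0.2876 K/W
  R_polyurethane foam = (1/2.89 − 1/3.40)/(4πk) = 0.05190/(4π·0.0252) = 0.1639 K/W
ΣR = 5.480×10^-6 + 0.2876 + 0.1639 = 0.4515 K/W
Q = ΔT/ΣR = (37.5 °C − 6.77 °C)/0.4515 = 68.06 W
From the inner boundary to the phenolic foam/polyurethane foam interface, ΣR_partial = 0.2876 K/W.
T_interface = T_in − Q·ΣR_partial = 37.5 °C − (68.06)(0.2876) = 17.9 °C

T = 17.9 °C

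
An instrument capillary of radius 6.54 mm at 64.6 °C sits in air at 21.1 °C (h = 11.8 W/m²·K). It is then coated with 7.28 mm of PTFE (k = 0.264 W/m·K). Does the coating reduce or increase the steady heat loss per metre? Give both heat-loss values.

Critical radius for a cylinder: r_cr = k/h = 0.0224 m = 2.24 cm.
Outer radius after coating: r₂ = 0.00654 + 0.00728 = 0.01382 m.
Since r₁ < r_cr and r₂ ≤ r_cr, the coating moves toward the maximum at r_cr — heat loss rises.
Bare: R = 1/(2πr₁h) = 2.062 m·K/W; Q = 43.5/2.062 = 21.1 W/m.
Coated: R = R_cond + R_conv = 1.427 m·K/W; Q = 43.5/1.427 = 30.5 W/m.

increases: 21.1 → 30.5 W/m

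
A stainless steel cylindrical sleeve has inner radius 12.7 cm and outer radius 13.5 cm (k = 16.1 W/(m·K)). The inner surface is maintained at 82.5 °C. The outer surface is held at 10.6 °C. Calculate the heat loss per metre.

Q' = 1.19×10^5 W/m

Q' = 2πk·ΔT/ln(r₂/r₁) = 2π × 16.1 × 71.9 / ln(0.135/0.127) = 1.19×10^5 W/m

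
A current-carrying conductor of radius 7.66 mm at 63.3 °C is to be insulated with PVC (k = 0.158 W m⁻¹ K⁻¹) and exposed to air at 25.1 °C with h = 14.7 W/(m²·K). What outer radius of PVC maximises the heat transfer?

r_cr = 1.07 cm

For a cylinder, r_cr = k_ins/h = 0.158/14.7 = 0.0107 m = 1.07 cm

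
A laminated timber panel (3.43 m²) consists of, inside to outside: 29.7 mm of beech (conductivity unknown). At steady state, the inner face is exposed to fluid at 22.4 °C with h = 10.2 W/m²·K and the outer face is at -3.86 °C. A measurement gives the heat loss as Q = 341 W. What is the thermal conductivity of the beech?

ΣR = ΔT/Q = |22.4 − -3.86|/341 = 0.07701 K/W
Known resistances:
  R_conv,in = 1/(hA) = 1/(10.2·3.43) = 0.02858 K/W
R_beech = ΣR − ΣR_known = 0.07701 − 0.02858 = 0.04843 K/W
L/(kA) = 0.04843 ⇒ k = 0.0297/(0.04843·3.43) = 0.179 W/m·K

k = 0.179 W/m·K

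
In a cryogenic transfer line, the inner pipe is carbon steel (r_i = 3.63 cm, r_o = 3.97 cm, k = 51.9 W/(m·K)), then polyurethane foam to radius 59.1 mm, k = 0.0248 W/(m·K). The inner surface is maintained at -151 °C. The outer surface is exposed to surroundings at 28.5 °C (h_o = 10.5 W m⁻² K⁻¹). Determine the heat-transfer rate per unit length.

Q' = 63.9 W/m

Series thermal resistances, inner to outer:
  R'_carbon steel = ln(0.0397/0.0363)/(2πk) = 0.08953/(2π·51.9) = 2.746×10^-4 m·K/W
  R'_polyurethane foam = ln(0.0591/0.0397)/(2πk) = 0.3979/(2π·0.0248) = 2.553 m·K/W
  R'_conv,out = 1/(2πr h) = 1/(2π·0.0591·10.5) = 0.2565 m·K/W
ΣR = 2.746×10^-4 + 2.553 + 0.2565 = 2.810 m·K/W
Q' = ΔT/ΣR = (-151 °C − 28.5 °C)/2.810 = -63.9 W/m
(Negative Q' ⇒ heat flows inward; heat gain = 63.9 W/m.)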